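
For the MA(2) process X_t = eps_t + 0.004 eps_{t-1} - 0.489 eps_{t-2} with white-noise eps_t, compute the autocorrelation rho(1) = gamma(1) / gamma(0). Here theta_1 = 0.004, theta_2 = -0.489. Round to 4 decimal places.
\rho(1) = 0.0016

For an MA(q) process with theta_0 = 1, the autocovariance is
  gamma(k) = sigma^2 * sum_{i=0..q-k} theta_i * theta_{i+k},
and rho(k) = gamma(k) / gamma(0). Sigma^2 cancels.
  numerator   = (1)*(0.004) + (0.004)*(-0.489) = 0.002044.
  denominator = (1)^2 + (0.004)^2 + (-0.489)^2 = 1.239137.
  rho(1) = 0.002044 / 1.239137 = 0.0016.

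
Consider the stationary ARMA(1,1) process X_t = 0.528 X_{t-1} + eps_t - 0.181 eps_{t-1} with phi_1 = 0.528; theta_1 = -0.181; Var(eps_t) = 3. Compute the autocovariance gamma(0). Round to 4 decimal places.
\gamma(0) = 3.5009

Multiply the model equation by X_{t-k} and take expectations. With theta_0 = psi_0 = 1 and psi_j the MA(infinity) weights, this gives
  gamma(k) - sum_i phi_i gamma(k-i) = c_k,
  c_k = sigma^2 * sum_{j=k..q} theta_j psi_{j-k}   (c_k = 0 for k > q),
using gamma(-m) = gamma(m).
psi-weights needed (psi_j = theta_j + sum_i phi_i psi_{j-i}):
  psi_1 = theta_1 + phi_1 = -0.181 + (0.528) = 0.347
Right-hand sides:
  c_0 = sigma^2 (1 + theta_1 psi_1) = 3 * (1 + (-0.181)(0.347)) = 3 * 0.937193 = 2.811579
  c_1 = sigma^2 theta_1 = 3 * (-0.181) = -0.543
  c_2 = 0
Equations for k = 0 and k = 1 (AR order 1):
  gamma(0) = phi_1 gamma(1) + c_0
  gamma(1) = phi_1 gamma(0) + c_1
Substituting the second into the first: gamma(0) (1 - phi_1^2) = c_0 + phi_1 c_1, so
  gamma(0) = (c_0 + phi_1 c_1) / (1 - phi_1^2) = (2.811579 + (0.528)(-0.543)) / (1 - (0.528)^2) = 2.524875 / 0.721216 = 3.500858.
Therefore gamma(0) = 3.5009 (to 4 decimal places).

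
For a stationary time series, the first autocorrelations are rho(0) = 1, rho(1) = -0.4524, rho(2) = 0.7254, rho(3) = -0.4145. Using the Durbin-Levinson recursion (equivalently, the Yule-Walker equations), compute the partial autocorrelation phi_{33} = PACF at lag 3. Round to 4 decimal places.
\phi_{33} = -0.0110

The PACF at lag k is phi_{kk}, the last component of the solution
to the Yule-Walker system G_k phi = r_k where
  (G_k)_{ij} = rho(|i - j|), (r_k)_i = rho(i), i,j = 1..k.
Equivalently, Durbin-Levinson gives phi_{kk} iteratively:
  phi_{11} = rho(1)
  phi_{kk} = [rho(k) - sum_{j=1..k-1} phi_{k-1,j} rho(k-j)]
            / [1 - sum_{j=1..k-1} phi_{k-1,j} rho(j)],
  phi_{k,j} = phi_{k-1,j} - phi_{kk} phi_{k-1,k-j},  j = 1..k-1.
Step k = 1:
  phi_11 = rho(1) = -0.4524.
Step k = 2:
  phi_22 = [rho(2) - phi_11 rho(1)] / [1 - phi_11 rho(1)] = [0.7254 - (-0.4524)(-0.4524)] / [1 - (-0.4524)(-0.4524)]
         = 0.52073424 / 0.79533424 = 0.654736.
  Update: phi_21 = phi_11 - phi_22 phi_11 = -0.4524 - (0.654736)(-0.4524) = -0.156197.
Step k = 3:
  phi_33 = [rho(3) - phi_21 rho(2) - phi_22 rho(1)] / [1 - phi_21 rho(1) - phi_22 rho(2)]
    numerator   = -0.4145 - (-0.156197)(0.7254) - (0.654736)(-0.4524) = -0.00499177
    denominator = 1 - (-0.156197)(-0.4524) - (0.654736)(0.7254) = 0.4543906
  phi_33 = -0.00499177 / 0.4543906 = -0.011.
Therefore phi_{33} = -0.0110.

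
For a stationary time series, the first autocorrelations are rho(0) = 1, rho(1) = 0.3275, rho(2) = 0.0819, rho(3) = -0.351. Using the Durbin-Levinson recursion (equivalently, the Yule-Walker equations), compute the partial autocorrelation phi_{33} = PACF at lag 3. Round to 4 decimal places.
\phi_{33} = -0.4140

The PACF at lag k is phi_{kk}, the last component of the solution
to the Yule-Walker system G_k phi = r_k where
  (G_k)_{ij} = rho(|i - j|), (r_k)_i = rho(i), i,j = 1..k.
Equivalently, Durbin-Levinson gives phi_{kk} iteratively:
  phi_{11} = rho(1)
  phi_{kk} = [rho(k) - sum_{j=1..k-1} phi_{k-1,j} rho(k-j)]
            / [1 - sum_{j=1..k-1} phi_{k-1,j} rho(j)],
  phi_{k,j} = phi_{k-1,j} - phi_{kk} phi_{k-1,k-j},  j = 1..k-1.
Step k = 1:
  phi_11 = rho(1) = 0.3275.
Step k = 2:
  phi_22 = [rho(2) - phi_11 rho(1)] / [1 - phi_11 rho(1)] = [0.0819 - (0.3275)(0.3275)] / [1 - (0.3275)(0.3275)]
         = -0.02535625 / 0.89274375 = -0.028403.
  Update: phi_21 = phi_11 - phi_22 phi_11 = 0.3275 - (-0.028403)(0.3275) = 0.336802.
Step k = 3:
  phi_33 = [rho(3) - phi_21 rho(2) - phi_22 rho(1)] / [1 - phi_21 rho(1) - phi_22 rho(2)]
    numerator   = -0.351 - (0.336802)(0.0819) - (-0.028403)(0.3275) = -0.36928222
    denominator = 1 - (0.336802)(0.3275) - (-0.028403)(0.0819) = 0.89202357
  phi_33 = -0.36928222 / 0.89202357 = -0.414.
Therefore phi_{33} = -0.4140.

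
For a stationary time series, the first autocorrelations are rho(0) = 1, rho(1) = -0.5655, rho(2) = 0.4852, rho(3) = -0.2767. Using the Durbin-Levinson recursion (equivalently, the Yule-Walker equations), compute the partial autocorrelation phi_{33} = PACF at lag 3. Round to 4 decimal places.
\phi_{33} = 0.1070

The PACF at lag k is phi_{kk}, the last component of the solution
to the Yule-Walker system G_k phi = r_k where
  (G_k)_{ij} = rho(|i - j|), (r_k)_i = rho(i), i,j = 1..k.
Equivalently, Durbin-Levinson gives phi_{kk} iteratively:
  phi_{11} = rho(1)
  phi_{kk} = [rho(k) - sum_{j=1..k-1} phi_{k-1,j} rho(k-j)]
            / [1 - sum_{j=1..k-1} phi_{k-1,j} rho(j)],
  phi_{k,j} = phi_{k-1,j} - phi_{kk} phi_{k-1,k-j},  j = 1..k-1.
Step k = 1:
  phi_11 = rho(1) = -0.5655.
Step k = 2:
  phi_22 = [rho(2) - phi_11 rho(1)] / [1 - phi_11 rho(1)] = [0.4852 - (-0.5655)(-0.5655)] / [1 - (-0.5655)(-0.5655)]
         = 0.16540975 / 0.68020975 = 0.243175.
  Update: phi_21 = phi_11 - phi_22 phi_11 = -0.5655 - (0.243175)(-0.5655) = -0.427985.
Step k = 3:
  phi_33 = [rho(3) - phi_21 rho(2) - phi_22 rho(1)] / [1 - phi_21 rho(1) - phi_22 rho(2)]
    numerator   = -0.2767 - (-0.427985)(0.4852) - (0.243175)(-0.5655) = 0.06847345
    denominator = 1 - (-0.427985)(-0.5655) - (0.243175)(0.4852) = 0.6399863
  phi_33 = 0.06847345 / 0.6399863 = 0.107.
Therefore phi_{33} = 0.1070.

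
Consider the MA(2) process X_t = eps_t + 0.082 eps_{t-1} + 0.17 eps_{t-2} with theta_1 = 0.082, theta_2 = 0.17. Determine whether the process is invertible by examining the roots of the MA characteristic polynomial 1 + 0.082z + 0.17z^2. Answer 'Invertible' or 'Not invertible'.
\text{Invertible}

The MA(q) characteristic polynomial is P(z) = 1 + 0.082z + 0.17z^2.
Invertibility requires all roots to lie outside the unit circle, i.e. |z| > 1 for every root.
Set 1 + (0.082) z + (0.17) z^2 = 0, i.e. a z^2 + b z + c = 0 with a = 0.17, b = 0.082, c = 1.
Discriminant D = b^2 - 4ac = (0.082)^2 - 4*(0.17)*1 = 0.006724 - (0.68) = -0.673276.
D < 0, so the roots are the complex-conjugate pair z = (-b +/- i sqrt(-D)) / (2a) = -0.2412 +/- 2.4133i.
For a conjugate pair |z|^2 = z * conj(z) = (product of roots) = c/a = 1/(0.17) = 5.882353, so |z| = sqrt(5.882353) = 2.4254 for both roots.
Moduli of all roots: 2.4254, 2.4254.
All moduli strictly greater than 1? Yes.
Verdict: Invertible.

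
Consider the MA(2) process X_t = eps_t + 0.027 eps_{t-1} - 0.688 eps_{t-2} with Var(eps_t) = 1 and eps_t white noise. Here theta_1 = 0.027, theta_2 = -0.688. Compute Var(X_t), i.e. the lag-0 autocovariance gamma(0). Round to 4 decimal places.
\gamma(0) = 1.4741

For an MA(q) process X_t = eps_t + sum_i theta_i eps_{t-i} with
Var(eps_t) = sigma^2, the variance is
  gamma(0) = sigma^2 * (1 + sum_i theta_i^2).
  sum_i theta_i^2 = (0.027)^2 + (-0.688)^2 = 0.000729 + 0.473344 = 0.474073.
  gamma(0) = 1 * (1 + 0.474073) = 1 * 1.474073 = 1.474073, which rounds to 1.4741.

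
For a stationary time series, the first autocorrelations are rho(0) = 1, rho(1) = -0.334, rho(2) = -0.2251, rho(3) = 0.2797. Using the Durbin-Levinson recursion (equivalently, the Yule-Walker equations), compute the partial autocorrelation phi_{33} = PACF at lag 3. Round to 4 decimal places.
\phi_{33} = 0.0650

The PACF at lag k is phi_{kk}, the last component of the solution
to the Yule-Walker system G_k phi = r_k where
  (G_k)_{ij} = rho(|i - j|), (r_k)_i = rho(i), i,j = 1..k.
Equivalently, Durbin-Levinson gives phi_{kk} iteratively:
  phi_{11} = rho(1)
  phi_{kk} = [rho(k) - sum_{j=1..k-1} phi_{k-1,j} rho(k-j)]
            / [1 - sum_{j=1..k-1} phi_{k-1,j} rho(j)],
  phi_{k,j} = phi_{k-1,j} - phi_{kk} phi_{k-1,k-j},  j = 1..k-1.
Step k = 1:
  phi_11 = rho(1) = -0.334.
Step k = 2:
  phi_22 = [rho(2) - phi_11 rho(1)] / [1 - phi_11 rho(1)] = [-0.2251 - (-0.334)(-0.334)] / [1 - (-0.334)(-0.334)]
         = -0.336656 / 0.888444 = -0.378928.
  Update: phi_21 = phi_11 - phi_22 phi_11 = -0.334 - (-0.378928)(-0.334) = -0.460562.
Step k = 3:
  phi_33 = [rho(3) - phi_21 rho(2) - phi_22 rho(1)] / [1 - phi_21 rho(1) - phi_22 rho(2)]
    numerator   = 0.2797 - (-0.460562)(-0.2251) - (-0.378928)(-0.334) = 0.04946569
    denominator = 1 - (-0.460562)(-0.334) - (-0.378928)(-0.2251) = 0.76087573
  phi_33 = 0.04946569 / 0.76087573 = 0.065.
Therefore phi_{33} = 0.0650.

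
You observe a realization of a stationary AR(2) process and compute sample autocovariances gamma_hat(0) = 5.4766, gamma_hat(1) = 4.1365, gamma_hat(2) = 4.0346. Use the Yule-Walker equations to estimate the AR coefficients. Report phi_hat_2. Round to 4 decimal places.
\hat\phi_{2} = 0.3870

The Yule-Walker equations for an AR(p) process read, in matrix form,
  Gamma_p phi = r_p,   with   (Gamma_p)_{ij} = gamma(|i - j|),
                       (r_p)_i = gamma(i),   i,j = 1..p.
Substitute the sample gammas (Toeplitz matrix and right-hand side of size 2):
  Gamma_p = [[5.4766, 4.1365], [4.1365, 5.4766]]
  r_p     = [4.1365, 4.0346]
Written out:
  5.4766 phi_1 + 4.1365 phi_2 = 4.1365
  4.1365 phi_1 + 5.4766 phi_2 = 4.0346
Solve by Cramer's rule:
  det = gamma(0)^2 - gamma(1)^2 = (5.4766)^2 - (4.1365)^2 = 29.99314756 - 17.11063225 = 12.88251531
  phi_hat_1 = [gamma(1) gamma(0) - gamma(1) gamma(2)] / det = [(4.1365)(5.4766) - (4.1365)(4.0346)] / 12.88251531 = 5.964833 / 12.88251531 = 0.463
  phi_hat_2 = [gamma(0) gamma(2) - gamma(1)^2] / det = [(5.4766)(4.0346) - (4.1365)^2] / 12.88251531 = 4.98525811 / 12.88251531 = 0.387
So phi_hat = [0.4630, 0.3870].
Therefore phi_hat_2 = 0.3870.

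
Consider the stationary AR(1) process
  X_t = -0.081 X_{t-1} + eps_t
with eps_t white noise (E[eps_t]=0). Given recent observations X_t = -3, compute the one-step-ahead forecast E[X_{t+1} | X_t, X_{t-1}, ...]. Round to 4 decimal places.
E[X_{t+1} \mid \mathcal F_t] = 0.2430

For an AR(p) model X_t = c + sum_i phi_i X_{t-i} + eps_t, the
one-step-ahead conditional mean is
  E[X_{t+1} | X_t, ...] = c + sum_i phi_i X_{t+1-i}.
Substitute known values:
  E[X_{t+1} | ...] = (-0.081) * (-3)
                   = 0.2430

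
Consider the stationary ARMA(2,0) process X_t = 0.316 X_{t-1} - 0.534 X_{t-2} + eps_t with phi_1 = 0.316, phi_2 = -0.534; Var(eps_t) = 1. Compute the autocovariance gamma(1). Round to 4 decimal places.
\gamma(1) = 0.3009

Multiply the model equation by X_{t-k} and take expectations. With theta_0 = psi_0 = 1 and psi_j the MA(infinity) weights, this gives
  gamma(k) - sum_i phi_i gamma(k-i) = c_k,
  c_k = sigma^2 * sum_{j=k..q} theta_j psi_{j-k}   (c_k = 0 for k > q),
using gamma(-m) = gamma(m).
Pure AR (q = 0): c_0 = sigma^2 = 1, c_k = 0 for k >= 1.
Equations for k = 0, 1, 2 (AR order 2, c_2 = 0):
  (E0) gamma(0) = phi_1 gamma(1) + phi_2 gamma(2) + c_0
  (E1) gamma(1) = phi_1 gamma(0) + phi_2 gamma(1) + c_1
  (E2) gamma(2) = phi_1 gamma(1) + phi_2 gamma(0)
From (E1): gamma(1) = A gamma(0) + B with
  A = phi_1 / (1 - phi_2) = 0.316 / 1.534 = 0.205997,   B = c_1 / (1 - phi_2) = 0 / 1.534 = 0.
Insert (E2) into (E0): gamma(0) (1 - phi_2^2) = phi_1 (1 + phi_2) gamma(1) + c_0.
  phi_1 (1 + phi_2) = (0.316)(0.466) = 0.147256,   1 - phi_2^2 = 0.714844.
Replace gamma(1) by A gamma(0) + B and collect gamma(0):
  gamma(0) [0.714844 - (0.147256)(0.205997)] = c_0 = 1
  gamma(0) * 0.68451 = 1
  gamma(0) = 1 / 0.68451 = 1.4609.
  gamma(1) = A gamma(0) = (0.205997)(1.4609) = 0.300942.
Therefore gamma(1) = 0.3009 (to 4 decimal places).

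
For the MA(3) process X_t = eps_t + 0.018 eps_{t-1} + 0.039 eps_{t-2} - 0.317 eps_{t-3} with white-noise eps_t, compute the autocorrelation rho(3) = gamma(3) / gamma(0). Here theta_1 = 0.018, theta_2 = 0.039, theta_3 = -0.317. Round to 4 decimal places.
\rho(3) = -0.2876

For an MA(q) process with theta_0 = 1, the autocovariance is
  gamma(k) = sigma^2 * sum_{i=0..q-k} theta_i * theta_{i+k},
and rho(k) = gamma(k) / gamma(0). Sigma^2 cancels.
  numerator   = (1)*(-0.317) = -0.317.
  denominator = (1)^2 + (0.018)^2 + (0.039)^2 + (-0.317)^2 = 1.102334.
  rho(3) = -0.317 / 1.102334 = -0.2876.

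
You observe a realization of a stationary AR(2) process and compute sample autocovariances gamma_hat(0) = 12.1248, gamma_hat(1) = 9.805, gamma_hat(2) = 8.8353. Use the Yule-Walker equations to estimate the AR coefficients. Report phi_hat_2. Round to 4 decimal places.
\hat\phi_{2} = 0.2160

The Yule-Walker equations for an AR(p) process read, in matrix form,
  Gamma_p phi = r_p,   with   (Gamma_p)_{ij} = gamma(|i - j|),
                       (r_p)_i = gamma(i),   i,j = 1..p.
Substitute the sample gammas (Toeplitz matrix and right-hand side of size 2):
  Gamma_p = [[12.1248, 9.805], [9.805, 12.1248]]
  r_p     = [9.805, 8.8353]
Written out:
  12.1248 phi_1 + 9.805 phi_2 = 9.805
  9.805 phi_1 + 12.1248 phi_2 = 8.8353
Solve by Cramer's rule:
  det = gamma(0)^2 - gamma(1)^2 = (12.1248)^2 - (9.805)^2 = 147.01077504 - 96.138025 = 50.87275004
  phi_hat_1 = [gamma(1) gamma(0) - gamma(1) gamma(2)] / det = [(9.805)(12.1248) - (9.805)(8.8353)] / 50.87275004 = 32.2535475 / 50.87275004 = 0.634
  phi_hat_2 = [gamma(0) gamma(2) - gamma(1)^2] / det = [(12.1248)(8.8353) - (9.805)^2] / 50.87275004 = 10.98822044 / 50.87275004 = 0.216
So phi_hat = [0.6340, 0.2160].
Therefore phi_hat_2 = 0.2160.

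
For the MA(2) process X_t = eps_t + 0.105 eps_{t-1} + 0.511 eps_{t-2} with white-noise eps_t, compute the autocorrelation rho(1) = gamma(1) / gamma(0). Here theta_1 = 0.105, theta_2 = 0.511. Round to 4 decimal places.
\rho(1) = 0.1247

For an MA(q) process with theta_0 = 1, the autocovariance is
  gamma(k) = sigma^2 * sum_{i=0..q-k} theta_i * theta_{i+k},
and rho(k) = gamma(k) / gamma(0). Sigma^2 cancels.
  numerator   = (1)*(0.105) + (0.105)*(0.511) = 0.158655.
  denominator = (1)^2 + (0.105)^2 + (0.511)^2 = 1.272146.
  rho(1) = 0.158655 / 1.272146 = 0.1247.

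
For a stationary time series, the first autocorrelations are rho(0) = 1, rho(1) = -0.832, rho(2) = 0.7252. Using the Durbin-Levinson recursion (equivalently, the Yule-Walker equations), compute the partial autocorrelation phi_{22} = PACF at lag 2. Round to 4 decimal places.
\phi_{22} = 0.1071

The PACF at lag k is phi_{kk}, the last component of the solution
to the Yule-Walker system G_k phi = r_k where
  (G_k)_{ij} = rho(|i - j|), (r_k)_i = rho(i), i,j = 1..k.
Equivalently, Durbin-Levinson gives phi_{kk} iteratively:
  phi_{11} = rho(1)
  phi_{kk} = [rho(k) - sum_{j=1..k-1} phi_{k-1,j} rho(k-j)]
            / [1 - sum_{j=1..k-1} phi_{k-1,j} rho(j)],
  phi_{k,j} = phi_{k-1,j} - phi_{kk} phi_{k-1,k-j},  j = 1..k-1.
Step k = 1:
  phi_11 = rho(1) = -0.832.
Step k = 2:
  phi_22 = [rho(2) - phi_11 rho(1)] / [1 - phi_11 rho(1)] = [0.7252 - (-0.832)(-0.832)] / [1 - (-0.832)(-0.832)]
         = 0.032976 / 0.307776 = 0.1071.
Therefore phi_{22} = 0.1071.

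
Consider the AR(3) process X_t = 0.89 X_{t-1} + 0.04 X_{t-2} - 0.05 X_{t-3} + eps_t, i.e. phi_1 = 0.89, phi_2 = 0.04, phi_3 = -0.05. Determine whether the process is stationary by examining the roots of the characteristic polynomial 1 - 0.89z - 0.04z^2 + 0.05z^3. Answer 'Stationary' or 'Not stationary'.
\text{Stationary}

The AR(p) characteristic polynomial is P(z) = 1 - 0.89z - 0.04z^2 + 0.05z^3.
Stationarity requires all roots to lie outside the unit circle, i.e. |z| > 1 for every root.
Degree 3: look for a simple real root z0 first, then factor out (1 - z/z0) and solve the remaining quadratic.
Testing z0 = 4: P(4) = 1 + (-0.89)(4) + (-0.04)(4)^2 + (0.05)(4)^3
  = 1 + (-3.56) + (-0.64) + (3.2) = 0.  So z_0 = 4 is a root, |z_0| = 4.
Divide out the factor (1 - 0.25 z) = (1 - z/z0) (since 1/z0 = 0.25):
  P(z) = (1 - 0.25 z)(1 + (-0.64) z + (-0.2) z^2)
  [check: z-coef -0.64 - (0.25) = -0.89; z^2-coef -0.2 - (0.25)(-0.64) = -0.04; z^3-coef -(0.25)(-0.2) = 0.05.]
Remaining roots from the quadratic factor 1 + (-0.64) z + (-0.2) z^2:
  Set 1 + (-0.64) z + (-0.2) z^2 = 0, i.e. a z^2 + b z + c = 0 with a = -0.2, b = -0.64, c = 1.
  Discriminant D = b^2 - 4ac = (-0.64)^2 - 4*(-0.2)*1 = 0.4096 - (-0.8) = 1.2096.
  D >= 0, so the roots are real: z = (-b +/- sqrt(D)) / (2a) = (0.64 +/- 1.099818) / (-0.4).
    z_1 = (0.64 + 1.099818) / (-0.4) = -4.3495,   |z_1| = 4.3495.
    z_2 = (0.64 - 1.099818) / (-0.4) = 1.1495,   |z_2| = 1.1495.
Moduli of all roots: 4.0000, 4.3495, 1.1495.
All moduli strictly greater than 1? Yes.
Verdict: Stationary.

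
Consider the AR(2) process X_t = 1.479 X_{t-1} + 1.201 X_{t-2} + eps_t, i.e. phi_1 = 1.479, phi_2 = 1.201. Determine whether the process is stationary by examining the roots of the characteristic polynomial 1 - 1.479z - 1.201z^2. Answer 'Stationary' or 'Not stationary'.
\text{Not stationary}

The AR(p) characteristic polynomial is P(z) = 1 - 1.479z - 1.201z^2.
Stationarity requires all roots to lie outside the unit circle, i.e. |z| > 1 for every root.
Set 1 + (-1.479) z + (-1.201) z^2 = 0, i.e. a z^2 + b z + c = 0 with a = -1.201, b = -1.479, c = 1.
Discriminant D = b^2 - 4ac = (-1.479)^2 - 4*(-1.201)*1 = 2.187441 - (-4.804) = 6.991441.
D >= 0, so the roots are real: z = (-b +/- sqrt(D)) / (2a) = (1.479 +/- 2.644133) / (-2.402).
  z_1 = (1.479 + 2.644133) / (-2.402) = -1.7165,   |z_1| = 1.7165.
  z_2 = (1.479 - 2.644133) / (-2.402) = 0.4851,   |z_2| = 0.4851.
Moduli of all roots: 1.7165, 0.4851.
All moduli strictly greater than 1? No.
Verdict: Not stationary.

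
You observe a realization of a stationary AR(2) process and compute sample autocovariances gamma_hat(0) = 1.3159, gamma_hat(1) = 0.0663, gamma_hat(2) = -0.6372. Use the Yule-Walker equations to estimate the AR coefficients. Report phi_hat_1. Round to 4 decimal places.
\hat\phi_{1} = 0.0750

The Yule-Walker equations for an AR(p) process read, in matrix form,
  Gamma_p phi = r_p,   with   (Gamma_p)_{ij} = gamma(|i - j|),
                       (r_p)_i = gamma(i),   i,j = 1..p.
Substitute the sample gammas (Toeplitz matrix and right-hand side of size 2):
  Gamma_p = [[1.3159, 0.0663], [0.0663, 1.3159]]
  r_p     = [0.0663, -0.6372]
Written out:
  1.3159 phi_1 + 0.0663 phi_2 = 0.0663
  0.0663 phi_1 + 1.3159 phi_2 = -0.6372
Solve by Cramer's rule:
  det = gamma(0)^2 - gamma(1)^2 = (1.3159)^2 - (0.0663)^2 = 1.73159281 - 0.00439569 = 1.72719712
  phi_hat_1 = [gamma(1) gamma(0) - gamma(1) gamma(2)] / det = [(0.0663)(1.3159) - (0.0663)(-0.6372)] / 1.72719712 = 0.12949053 / 1.72719712 = 0.075
  phi_hat_2 = [gamma(0) gamma(2) - gamma(1)^2] / det = [(1.3159)(-0.6372) - (0.0663)^2] / 1.72719712 = -0.84288717 / 1.72719712 = -0.488
So phi_hat = [0.0750, -0.4880].
Therefore phi_hat_1 = 0.0750.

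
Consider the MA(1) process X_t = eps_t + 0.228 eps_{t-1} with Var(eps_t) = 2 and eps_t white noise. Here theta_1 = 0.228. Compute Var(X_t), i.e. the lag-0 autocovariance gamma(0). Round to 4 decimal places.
\gamma(0) = 2.1040

For an MA(q) process X_t = eps_t + sum_i theta_i eps_{t-i} with
Var(eps_t) = sigma^2, the variance is
  gamma(0) = sigma^2 * (1 + sum_i theta_i^2).
  sum_i theta_i^2 = (0.228)^2 = 0.051984.
  gamma(0) = 2 * (1 + 0.051984) = 2 * 1.051984 = 2.103968, which rounds to 2.1040.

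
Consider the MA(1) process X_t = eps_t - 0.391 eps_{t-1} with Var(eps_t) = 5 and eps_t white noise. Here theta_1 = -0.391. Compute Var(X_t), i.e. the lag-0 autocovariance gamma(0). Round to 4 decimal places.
\gamma(0) = 5.7644

For an MA(q) process X_t = eps_t + sum_i theta_i eps_{t-i} with
Var(eps_t) = sigma^2, the variance is
  gamma(0) = sigma^2 * (1 + sum_i theta_i^2).
  sum_i theta_i^2 = (-0.391)^2 = 0.152881.
  gamma(0) = 5 * (1 + 0.152881) = 5 * 1.152881 = 5.764405, which rounds to 5.7644.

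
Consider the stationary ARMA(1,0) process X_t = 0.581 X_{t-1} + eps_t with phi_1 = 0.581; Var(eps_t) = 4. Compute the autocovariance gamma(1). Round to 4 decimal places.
\gamma(1) = 3.5082

Multiply the model equation by X_{t-k} and take expectations. With theta_0 = psi_0 = 1 and psi_j the MA(infinity) weights, this gives
  gamma(k) - sum_i phi_i gamma(k-i) = c_k,
  c_k = sigma^2 * sum_{j=k..q} theta_j psi_{j-k}   (c_k = 0 for k > q),
using gamma(-m) = gamma(m).
Pure AR (q = 0): c_0 = sigma^2 = 4, c_k = 0 for k >= 1.
Equations for k = 0 and k = 1 (AR order 1):
  gamma(0) = phi_1 gamma(1) + c_0
  gamma(1) = phi_1 gamma(0) + c_1
Substituting the second into the first: gamma(0) (1 - phi_1^2) = c_0 + phi_1 c_1, so
  gamma(0) = c_0 / (1 - phi_1^2) = 4 / (1 - (0.581)^2) = 4 / 0.662439 = 6.038292.
  gamma(1) = phi_1 gamma(0) = (0.581)(6.038292) = 3.508248.
Therefore gamma(1) = 3.5082 (to 4 decimal places).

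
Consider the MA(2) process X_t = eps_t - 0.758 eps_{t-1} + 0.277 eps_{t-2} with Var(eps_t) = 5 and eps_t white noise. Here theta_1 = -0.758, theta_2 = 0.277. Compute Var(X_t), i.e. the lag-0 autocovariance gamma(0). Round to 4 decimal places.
\gamma(0) = 8.2565

For an MA(q) process X_t = eps_t + sum_i theta_i eps_{t-i} with
Var(eps_t) = sigma^2, the variance is
  gamma(0) = sigma^2 * (1 + sum_i theta_i^2).
  sum_i theta_i^2 = (-0.758)^2 + (0.277)^2 = 0.574564 + 0.076729 = 0.651293.
  gamma(0) = 5 * (1 + 0.651293) = 5 * 1.651293 = 8.256465, which rounds to 8.2565.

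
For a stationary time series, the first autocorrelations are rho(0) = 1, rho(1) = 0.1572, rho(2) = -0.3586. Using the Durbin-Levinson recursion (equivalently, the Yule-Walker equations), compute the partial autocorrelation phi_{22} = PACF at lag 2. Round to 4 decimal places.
\phi_{22} = -0.3930

The PACF at lag k is phi_{kk}, the last component of the solution
to the Yule-Walker system G_k phi = r_k where
  (G_k)_{ij} = rho(|i - j|), (r_k)_i = rho(i), i,j = 1..k.
Equivalently, Durbin-Levinson gives phi_{kk} iteratively:
  phi_{11} = rho(1)
  phi_{kk} = [rho(k) - sum_{j=1..k-1} phi_{k-1,j} rho(k-j)]
            / [1 - sum_{j=1..k-1} phi_{k-1,j} rho(j)],
  phi_{k,j} = phi_{k-1,j} - phi_{kk} phi_{k-1,k-j},  j = 1..k-1.
Step k = 1:
  phi_11 = rho(1) = 0.1572.
Step k = 2:
  phi_22 = [rho(2) - phi_11 rho(1)] / [1 - phi_11 rho(1)] = [-0.3586 - (0.1572)(0.1572)] / [1 - (0.1572)(0.1572)]
         = -0.38331184 / 0.97528816 = -0.393.
Therefore phi_{22} = -0.3930.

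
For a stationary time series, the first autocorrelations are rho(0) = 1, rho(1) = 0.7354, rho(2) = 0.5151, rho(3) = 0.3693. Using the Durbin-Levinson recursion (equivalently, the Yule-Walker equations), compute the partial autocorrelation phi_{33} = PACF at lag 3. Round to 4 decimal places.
\phi_{33} = 0.0229

The PACF at lag k is phi_{kk}, the last component of the solution
to the Yule-Walker system G_k phi = r_k where
  (G_k)_{ij} = rho(|i - j|), (r_k)_i = rho(i), i,j = 1..k.
Equivalently, Durbin-Levinson gives phi_{kk} iteratively:
  phi_{11} = rho(1)
  phi_{kk} = [rho(k) - sum_{j=1..k-1} phi_{k-1,j} rho(k-j)]
            / [1 - sum_{j=1..k-1} phi_{k-1,j} rho(j)],
  phi_{k,j} = phi_{k-1,j} - phi_{kk} phi_{k-1,k-j},  j = 1..k-1.
Step k = 1:
  phi_11 = rho(1) = 0.7354.
Step k = 2:
  phi_22 = [rho(2) - phi_11 rho(1)] / [1 - phi_11 rho(1)] = [0.5151 - (0.7354)(0.7354)] / [1 - (0.7354)(0.7354)]
         = -0.02571316 / 0.45918684 = -0.055997.
  Update: phi_21 = phi_11 - phi_22 phi_11 = 0.7354 - (-0.055997)(0.7354) = 0.77658.
Step k = 3:
  phi_33 = [rho(3) - phi_21 rho(2) - phi_22 rho(1)] / [1 - phi_21 rho(1) - phi_22 rho(2)]
    numerator   = 0.3693 - (0.77658)(0.5151) - (-0.055997)(0.7354) = 0.01046379
    denominator = 1 - (0.77658)(0.7354) - (-0.055997)(0.5151) = 0.45774698
  phi_33 = 0.01046379 / 0.45774698 = 0.0229.
Therefore phi_{33} = 0.0229.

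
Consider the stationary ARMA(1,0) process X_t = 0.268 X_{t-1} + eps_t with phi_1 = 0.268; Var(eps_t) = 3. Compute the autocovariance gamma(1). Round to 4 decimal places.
\gamma(1) = 0.8662

Multiply the model equation by X_{t-k} and take expectations. With theta_0 = psi_0 = 1 and psi_j the MA(infinity) weights, this gives
  gamma(k) - sum_i phi_i gamma(k-i) = c_k,
  c_k = sigma^2 * sum_{j=k..q} theta_j psi_{j-k}   (c_k = 0 for k > q),
using gamma(-m) = gamma(m).
Pure AR (q = 0): c_0 = sigma^2 = 3, c_k = 0 for k >= 1.
Equations for k = 0 and k = 1 (AR order 1):
  gamma(0) = phi_1 gamma(1) + c_0
  gamma(1) = phi_1 gamma(0) + c_1
Substituting the second into the first: gamma(0) (1 - phi_1^2) = c_0 + phi_1 c_1, so
  gamma(0) = c_0 / (1 - phi_1^2) = 3 / (1 - (0.268)^2) = 3 / 0.928176 = 3.232146.
  gamma(1) = phi_1 gamma(0) = (0.268)(3.232146) = 0.866215.
Therefore gamma(1) = 0.8662 (to 4 decimal places).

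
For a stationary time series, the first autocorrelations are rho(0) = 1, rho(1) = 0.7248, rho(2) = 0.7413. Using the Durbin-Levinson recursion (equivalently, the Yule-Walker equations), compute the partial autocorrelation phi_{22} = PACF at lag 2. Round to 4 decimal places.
\phi_{22} = 0.4550

The PACF at lag k is phi_{kk}, the last component of the solution
to the Yule-Walker system G_k phi = r_k where
  (G_k)_{ij} = rho(|i - j|), (r_k)_i = rho(i), i,j = 1..k.
Equivalently, Durbin-Levinson gives phi_{kk} iteratively:
  phi_{11} = rho(1)
  phi_{kk} = [rho(k) - sum_{j=1..k-1} phi_{k-1,j} rho(k-j)]
            / [1 - sum_{j=1..k-1} phi_{k-1,j} rho(j)],
  phi_{k,j} = phi_{k-1,j} - phi_{kk} phi_{k-1,k-j},  j = 1..k-1.
Step k = 1:
  phi_11 = rho(1) = 0.7248.
Step k = 2:
  phi_22 = [rho(2) - phi_11 rho(1)] / [1 - phi_11 rho(1)] = [0.7413 - (0.7248)(0.7248)] / [1 - (0.7248)(0.7248)]
         = 0.21596496 / 0.47466496 = 0.455.
Therefore phi_{22} = 0.4550.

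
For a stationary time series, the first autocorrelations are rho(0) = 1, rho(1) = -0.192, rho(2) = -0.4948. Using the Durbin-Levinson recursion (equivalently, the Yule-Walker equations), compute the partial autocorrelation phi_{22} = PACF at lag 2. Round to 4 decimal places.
\phi_{22} = -0.5520

The PACF at lag k is phi_{kk}, the last component of the solution
to the Yule-Walker system G_k phi = r_k where
  (G_k)_{ij} = rho(|i - j|), (r_k)_i = rho(i), i,j = 1..k.
Equivalently, Durbin-Levinson gives phi_{kk} iteratively:
  phi_{11} = rho(1)
  phi_{kk} = [rho(k) - sum_{j=1..k-1} phi_{k-1,j} rho(k-j)]
            / [1 - sum_{j=1..k-1} phi_{k-1,j} rho(j)],
  phi_{k,j} = phi_{k-1,j} - phi_{kk} phi_{k-1,k-j},  j = 1..k-1.
Step k = 1:
  phi_11 = rho(1) = -0.192.
Step k = 2:
  phi_22 = [rho(2) - phi_11 rho(1)] / [1 - phi_11 rho(1)] = [-0.4948 - (-0.192)(-0.192)] / [1 - (-0.192)(-0.192)]
         = -0.531664 / 0.963136 = -0.552.
Therefore phi_{22} = -0.5520.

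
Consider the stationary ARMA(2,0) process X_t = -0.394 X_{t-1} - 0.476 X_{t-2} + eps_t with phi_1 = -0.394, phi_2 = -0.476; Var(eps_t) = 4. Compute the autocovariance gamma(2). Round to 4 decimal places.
\gamma(2) = -2.0650

Multiply the model equation by X_{t-k} and take expectations. With theta_0 = psi_0 = 1 and psi_j the MA(infinity) weights, this gives
  gamma(k) - sum_i phi_i gamma(k-i) = c_k,
  c_k = sigma^2 * sum_{j=k..q} theta_j psi_{j-k}   (c_k = 0 for k > q),
using gamma(-m) = gamma(m).
Pure AR (q = 0): c_0 = sigma^2 = 4, c_k = 0 for k >= 1.
Equations for k = 0, 1, 2 (AR order 2, c_2 = 0):
  (E0) gamma(0) = phi_1 gamma(1) + phi_2 gamma(2) + c_0
  (E1) gamma(1) = phi_1 gamma(0) + phi_2 gamma(1) + c_1
  (E2) gamma(2) = phi_1 gamma(1) + phi_2 gamma(0)
From (E1): gamma(1) = A gamma(0) + B with
  A = phi_1 / (1 - phi_2) = -0.394 / 1.476 = -0.266938,   B = c_1 / (1 - phi_2) = 0 / 1.476 = 0.
Insert (E2) into (E0): gamma(0) (1 - phi_2^2) = phi_1 (1 + phi_2) gamma(1) + c_0.
  phi_1 (1 + phi_2) = (-0.394)(0.524) = -0.206456,   1 - phi_2^2 = 0.773424.
Replace gamma(1) by A gamma(0) + B and collect gamma(0):
  gamma(0) [0.773424 - (-0.206456)(-0.266938)] = c_0 = 4
  gamma(0) * 0.718313 = 4
  gamma(0) = 4 / 0.718313 = 5.568602.
  gamma(1) = A gamma(0) = (-0.266938)(5.568602) = -1.48647.
  gamma(2) = phi_1 gamma(1) + phi_2 gamma(0) = (-0.394)(-1.48647) + (-0.476)(5.568602) = -2.064986.
Therefore gamma(2) = -2.0650 (to 4 decimal places).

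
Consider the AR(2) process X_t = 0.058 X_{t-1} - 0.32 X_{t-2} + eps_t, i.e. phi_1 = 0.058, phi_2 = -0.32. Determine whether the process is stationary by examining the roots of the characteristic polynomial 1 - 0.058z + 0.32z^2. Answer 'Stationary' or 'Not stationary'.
\text{Stationary}

The AR(p) characteristic polynomial is P(z) = 1 - 0.058z + 0.32z^2.
Stationarity requires all roots to lie outside the unit circle, i.e. |z| > 1 for every root.
Set 1 + (-0.058) z + (0.32) z^2 = 0, i.e. a z^2 + b z + c = 0 with a = 0.32, b = -0.058, c = 1.
Discriminant D = b^2 - 4ac = (-0.058)^2 - 4*(0.32)*1 = 0.003364 - (1.28) = -1.276636.
D < 0, so the roots are the complex-conjugate pair z = (-b +/- i sqrt(-D)) / (2a) = 0.0906 +/- 1.7654i.
For a conjugate pair |z|^2 = z * conj(z) = (product of roots) = c/a = 1/(0.32) = 3.125, so |z| = sqrt(3.125) = 1.7678 for both roots.
Moduli of all roots: 1.7678, 1.7678.
All moduli strictly greater than 1? Yes.
Verdict: Stationary.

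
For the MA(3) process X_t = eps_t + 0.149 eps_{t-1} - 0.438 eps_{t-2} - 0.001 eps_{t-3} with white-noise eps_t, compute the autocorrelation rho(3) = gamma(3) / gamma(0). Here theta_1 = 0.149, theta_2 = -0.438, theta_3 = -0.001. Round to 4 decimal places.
\rho(3) = -0.0008

For an MA(q) process with theta_0 = 1, the autocovariance is
  gamma(k) = sigma^2 * sum_{i=0..q-k} theta_i * theta_{i+k},
and rho(k) = gamma(k) / gamma(0). Sigma^2 cancels.
  numerator   = (1)*(-0.001) = -0.001.
  denominator = (1)^2 + (0.149)^2 + (-0.438)^2 + (-0.001)^2 = 1.214046.
  rho(3) = -0.001 / 1.214046 = -0.0008.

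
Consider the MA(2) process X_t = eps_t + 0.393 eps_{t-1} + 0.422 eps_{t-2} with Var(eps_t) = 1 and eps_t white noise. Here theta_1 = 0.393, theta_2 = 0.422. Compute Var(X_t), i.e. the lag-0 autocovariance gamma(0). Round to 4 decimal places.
\gamma(0) = 1.3325

For an MA(q) process X_t = eps_t + sum_i theta_i eps_{t-i} with
Var(eps_t) = sigma^2, the variance is
  gamma(0) = sigma^2 * (1 + sum_i theta_i^2).
  sum_i theta_i^2 = (0.393)^2 + (0.422)^2 = 0.154449 + 0.178084 = 0.332533.
  gamma(0) = 1 * (1 + 0.332533) = 1 * 1.332533 = 1.332533, which rounds to 1.3325.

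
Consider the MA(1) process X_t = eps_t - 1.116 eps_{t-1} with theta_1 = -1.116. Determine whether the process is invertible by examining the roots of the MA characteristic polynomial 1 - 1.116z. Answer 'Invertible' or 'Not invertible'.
\text{Not invertible}

The MA(q) characteristic polynomial is P(z) = 1 - 1.116z.
Invertibility requires all roots to lie outside the unit circle, i.e. |z| > 1 for every root.
This is linear in z: 1 + (-1.116) z = 0  =>  z = -1/(-1.116) = 0.896057,  |z| = 0.896057.
Moduli of all roots: 0.8961.
All moduli strictly greater than 1? No.
Verdict: Not invertible.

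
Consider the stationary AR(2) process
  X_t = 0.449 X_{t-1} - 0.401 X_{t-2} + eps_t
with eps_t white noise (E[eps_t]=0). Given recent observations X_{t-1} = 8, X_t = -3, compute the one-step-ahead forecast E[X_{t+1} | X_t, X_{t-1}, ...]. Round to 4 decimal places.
E[X_{t+1} \mid \mathcal F_t] = -4.5550

For an AR(p) model X_t = c + sum_i phi_i X_{t-i} + eps_t, the
one-step-ahead conditional mean is
  E[X_{t+1} | X_t, ...] = c + sum_i phi_i X_{t+1-i}.
Substitute known values:
  E[X_{t+1} | ...] = (0.449) * (-3) + (-0.401) * (8)
                   = -4.5550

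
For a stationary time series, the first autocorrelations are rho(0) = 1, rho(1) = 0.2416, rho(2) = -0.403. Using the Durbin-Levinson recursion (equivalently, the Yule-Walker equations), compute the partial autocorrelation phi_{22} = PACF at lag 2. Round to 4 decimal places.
\phi_{22} = -0.4900

The PACF at lag k is phi_{kk}, the last component of the solution
to the Yule-Walker system G_k phi = r_k where
  (G_k)_{ij} = rho(|i - j|), (r_k)_i = rho(i), i,j = 1..k.
Equivalently, Durbin-Levinson gives phi_{kk} iteratively:
  phi_{11} = rho(1)
  phi_{kk} = [rho(k) - sum_{j=1..k-1} phi_{k-1,j} rho(k-j)]
            / [1 - sum_{j=1..k-1} phi_{k-1,j} rho(j)],
  phi_{k,j} = phi_{k-1,j} - phi_{kk} phi_{k-1,k-j},  j = 1..k-1.
Step k = 1:
  phi_11 = rho(1) = 0.2416.
Step k = 2:
  phi_22 = [rho(2) - phi_11 rho(1)] / [1 - phi_11 rho(1)] = [-0.403 - (0.2416)(0.2416)] / [1 - (0.2416)(0.2416)]
         = -0.46137056 / 0.94162944 = -0.49.
Therefore phi_{22} = -0.4900.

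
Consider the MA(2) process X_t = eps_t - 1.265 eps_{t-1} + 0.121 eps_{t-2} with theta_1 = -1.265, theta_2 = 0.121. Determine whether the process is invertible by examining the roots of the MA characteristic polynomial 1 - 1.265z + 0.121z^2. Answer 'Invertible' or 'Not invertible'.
\text{Not invertible}

The MA(q) characteristic polynomial is P(z) = 1 - 1.265z + 0.121z^2.
Invertibility requires all roots to lie outside the unit circle, i.e. |z| > 1 for every root.
Set 1 + (-1.265) z + (0.121) z^2 = 0, i.e. a z^2 + b z + c = 0 with a = 0.121, b = -1.265, c = 1.
Discriminant D = b^2 - 4ac = (-1.265)^2 - 4*(0.121)*1 = 1.600225 - (0.484) = 1.116225.
D >= 0, so the roots are real: z = (-b +/- sqrt(D)) / (2a) = (1.265 +/- 1.056515) / (0.242).
  z_1 = (1.265 + 1.056515) / (0.242) = 9.593,   |z_1| = 9.593.
  z_2 = (1.265 - 1.056515) / (0.242) = 0.8615,   |z_2| = 0.8615.
Moduli of all roots: 9.5930, 0.8615.
All moduli strictly greater than 1? No.
Verdict: Not invertible.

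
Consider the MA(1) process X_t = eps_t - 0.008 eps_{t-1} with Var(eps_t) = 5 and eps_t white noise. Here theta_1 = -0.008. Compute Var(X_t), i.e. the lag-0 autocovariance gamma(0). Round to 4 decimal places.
\gamma(0) = 5.0003

For an MA(q) process X_t = eps_t + sum_i theta_i eps_{t-i} with
Var(eps_t) = sigma^2, the variance is
  gamma(0) = sigma^2 * (1 + sum_i theta_i^2).
  sum_i theta_i^2 = (-0.008)^2 = 0.000064.
  gamma(0) = 5 * (1 + 0.000064) = 5 * 1.000064 = 5.00032, which rounds to 5.0003.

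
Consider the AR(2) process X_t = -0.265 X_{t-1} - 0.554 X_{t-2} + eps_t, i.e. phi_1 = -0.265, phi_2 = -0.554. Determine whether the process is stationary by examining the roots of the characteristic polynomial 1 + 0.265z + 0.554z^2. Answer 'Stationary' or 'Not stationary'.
\text{Stationary}

The AR(p) characteristic polynomial is P(z) = 1 + 0.265z + 0.554z^2.
Stationarity requires all roots to lie outside the unit circle, i.e. |z| > 1 for every root.
Set 1 + (0.265) z + (0.554) z^2 = 0, i.e. a z^2 + b z + c = 0 with a = 0.554, b = 0.265, c = 1.
Discriminant D = b^2 - 4ac = (0.265)^2 - 4*(0.554)*1 = 0.070225 - (2.216) = -2.145775.
D < 0, so the roots are the complex-conjugate pair z = (-b +/- i sqrt(-D)) / (2a) = -0.2392 +/- 1.3221i.
For a conjugate pair |z|^2 = z * conj(z) = (product of roots) = c/a = 1/(0.554) = 1.805054, so |z| = sqrt(1.805054) = 1.3435 for both roots.
Moduli of all roots: 1.3435, 1.3435.
All moduli strictly greater than 1? Yes.
Verdict: Stationary.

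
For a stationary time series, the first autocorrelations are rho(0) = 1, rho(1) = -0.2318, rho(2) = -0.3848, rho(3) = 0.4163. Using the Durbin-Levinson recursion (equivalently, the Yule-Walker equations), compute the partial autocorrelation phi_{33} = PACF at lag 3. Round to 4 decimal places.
\phi_{33} = 0.2400

The PACF at lag k is phi_{kk}, the last component of the solution
to the Yule-Walker system G_k phi = r_k where
  (G_k)_{ij} = rho(|i - j|), (r_k)_i = rho(i), i,j = 1..k.
Equivalently, Durbin-Levinson gives phi_{kk} iteratively:
  phi_{11} = rho(1)
  phi_{kk} = [rho(k) - sum_{j=1..k-1} phi_{k-1,j} rho(k-j)]
            / [1 - sum_{j=1..k-1} phi_{k-1,j} rho(j)],
  phi_{k,j} = phi_{k-1,j} - phi_{kk} phi_{k-1,k-j},  j = 1..k-1.
Step k = 1:
  phi_11 = rho(1) = -0.2318.
Step k = 2:
  phi_22 = [rho(2) - phi_11 rho(1)] / [1 - phi_11 rho(1)] = [-0.3848 - (-0.2318)(-0.2318)] / [1 - (-0.2318)(-0.2318)]
         = -0.43853124 / 0.94626876 = -0.463432.
  Update: phi_21 = phi_11 - phi_22 phi_11 = -0.2318 - (-0.463432)(-0.2318) = -0.339224.
Step k = 3:
  phi_33 = [rho(3) - phi_21 rho(2) - phi_22 rho(1)] / [1 - phi_21 rho(1) - phi_22 rho(2)]
    numerator   = 0.4163 - (-0.339224)(-0.3848) - (-0.463432)(-0.2318) = 0.17834324
    denominator = 1 - (-0.339224)(-0.2318) - (-0.463432)(-0.3848) = 0.74303934
  phi_33 = 0.17834324 / 0.74303934 = 0.24.
Therefore phi_{33} = 0.2400.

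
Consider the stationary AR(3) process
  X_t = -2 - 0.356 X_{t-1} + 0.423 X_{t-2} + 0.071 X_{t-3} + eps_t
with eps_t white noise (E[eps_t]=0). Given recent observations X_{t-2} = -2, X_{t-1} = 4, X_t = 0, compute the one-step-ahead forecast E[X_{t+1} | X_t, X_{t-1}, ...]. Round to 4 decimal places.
E[X_{t+1} \mid \mathcal F_t] = -0.4500

For an AR(p) model X_t = c + sum_i phi_i X_{t-i} + eps_t, the
one-step-ahead conditional mean is
  E[X_{t+1} | X_t, ...] = c + sum_i phi_i X_{t+1-i}.
Substitute known values:
  E[X_{t+1} | ...] = -2 + (-0.356) * (0) + (0.423) * (4) + (0.071) * (-2)
                   = -0.4500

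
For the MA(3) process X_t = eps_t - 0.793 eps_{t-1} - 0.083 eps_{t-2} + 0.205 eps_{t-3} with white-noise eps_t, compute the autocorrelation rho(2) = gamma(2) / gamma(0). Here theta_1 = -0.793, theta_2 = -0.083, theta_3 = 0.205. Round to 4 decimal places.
\rho(2) = -0.1464

For an MA(q) process with theta_0 = 1, the autocovariance is
  gamma(k) = sigma^2 * sum_{i=0..q-k} theta_i * theta_{i+k},
and rho(k) = gamma(k) / gamma(0). Sigma^2 cancels.
  numerator   = (1)*(-0.083) + (-0.793)*(0.205) = -0.245565.
  denominator = (1)^2 + (-0.793)^2 + (-0.083)^2 + (0.205)^2 = 1.677763.
  rho(2) = -0.245565 / 1.677763 = -0.1464.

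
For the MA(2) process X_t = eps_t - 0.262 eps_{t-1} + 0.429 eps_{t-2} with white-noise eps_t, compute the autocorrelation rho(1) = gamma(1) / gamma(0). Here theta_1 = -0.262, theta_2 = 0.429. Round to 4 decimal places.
\rho(1) = -0.2989

For an MA(q) process with theta_0 = 1, the autocovariance is
  gamma(k) = sigma^2 * sum_{i=0..q-k} theta_i * theta_{i+k},
and rho(k) = gamma(k) / gamma(0). Sigma^2 cancels.
  numerator   = (1)*(-0.262) + (-0.262)*(0.429) = -0.374398.
  denominator = (1)^2 + (-0.262)^2 + (0.429)^2 = 1.252685.
  rho(1) = -0.374398 / 1.252685 = -0.2989.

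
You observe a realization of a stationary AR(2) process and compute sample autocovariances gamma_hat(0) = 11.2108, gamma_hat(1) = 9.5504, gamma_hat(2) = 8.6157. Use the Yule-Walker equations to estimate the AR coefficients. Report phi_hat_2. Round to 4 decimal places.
\hat\phi_{2} = 0.1560

The Yule-Walker equations for an AR(p) process read, in matrix form,
  Gamma_p phi = r_p,   with   (Gamma_p)_{ij} = gamma(|i - j|),
                       (r_p)_i = gamma(i),   i,j = 1..p.
Substitute the sample gammas (Toeplitz matrix and right-hand side of size 2):
  Gamma_p = [[11.2108, 9.5504], [9.5504, 11.2108]]
  r_p     = [9.5504, 8.6157]
Written out:
  11.2108 phi_1 + 9.5504 phi_2 = 9.5504
  9.5504 phi_1 + 11.2108 phi_2 = 8.6157
Solve by Cramer's rule:
  det = gamma(0)^2 - gamma(1)^2 = (11.2108)^2 - (9.5504)^2 = 125.68203664 - 91.21014016 = 34.47189648
  phi_hat_1 = [gamma(1) gamma(0) - gamma(1) gamma(2)] / det = [(9.5504)(11.2108) - (9.5504)(8.6157)] / 34.47189648 = 24.78424304 / 34.47189648 = 0.719
  phi_hat_2 = [gamma(0) gamma(2) - gamma(1)^2] / det = [(11.2108)(8.6157) - (9.5504)^2] / 34.47189648 = 5.3787494 / 34.47189648 = 0.156
So phi_hat = [0.7190, 0.1560].
Therefore phi_hat_2 = 0.1560.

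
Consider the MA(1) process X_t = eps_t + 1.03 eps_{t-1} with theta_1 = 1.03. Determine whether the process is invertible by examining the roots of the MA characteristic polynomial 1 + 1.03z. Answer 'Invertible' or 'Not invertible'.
\text{Not invertible}

The MA(q) characteristic polynomial is P(z) = 1 + 1.03z.
Invertibility requires all roots to lie outside the unit circle, i.e. |z| > 1 for every root.
This is linear in z: 1 + (1.03) z = 0  =>  z = -1/(1.03) = -0.970874,  |z| = 0.970874.
Moduli of all roots: 0.9709.
All moduli strictly greater than 1? No.
Verdict: Not invertible.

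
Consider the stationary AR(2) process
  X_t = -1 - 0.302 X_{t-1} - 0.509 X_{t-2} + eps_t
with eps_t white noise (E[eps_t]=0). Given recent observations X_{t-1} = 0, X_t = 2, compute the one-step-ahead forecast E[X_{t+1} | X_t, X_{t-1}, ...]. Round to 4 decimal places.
E[X_{t+1} \mid \mathcal F_t] = -1.6040

For an AR(p) model X_t = c + sum_i phi_i X_{t-i} + eps_t, the
one-step-ahead conditional mean is
  E[X_{t+1} | X_t, ...] = c + sum_i phi_i X_{t+1-i}.
Substitute known values:
  E[X_{t+1} | ...] = -1 + (-0.302) * (2) + (-0.509) * (0)
                   = -1.6040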